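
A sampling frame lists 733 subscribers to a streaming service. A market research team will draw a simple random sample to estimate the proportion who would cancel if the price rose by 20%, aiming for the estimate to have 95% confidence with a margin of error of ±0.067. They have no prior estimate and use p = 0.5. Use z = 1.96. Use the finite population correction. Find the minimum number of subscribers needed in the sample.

Unadjusted: n₀ = 1.96² × 0.50 × 0.50 / 0.067² ≈ 213.95, so n₀ = 214.
Finite population correction with N = 733: n = n₀ / (1 + (n₀−1)/N) = 214 / (1 + 213/733) = 214 / 1.2906 ≈ 165.82.
Rounding up, n = 166.

166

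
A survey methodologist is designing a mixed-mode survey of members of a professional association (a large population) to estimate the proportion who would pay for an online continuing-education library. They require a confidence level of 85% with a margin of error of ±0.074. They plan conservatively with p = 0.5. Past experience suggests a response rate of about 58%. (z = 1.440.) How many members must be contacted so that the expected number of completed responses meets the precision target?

Completed interviews needed: n₀ = 1.440² × 0.2500 / 0.074² ≈ 94.67 → 95.
At a 58% response rate, contacts needed = 95 / 0.58 ≈ 163.79 → 164.

164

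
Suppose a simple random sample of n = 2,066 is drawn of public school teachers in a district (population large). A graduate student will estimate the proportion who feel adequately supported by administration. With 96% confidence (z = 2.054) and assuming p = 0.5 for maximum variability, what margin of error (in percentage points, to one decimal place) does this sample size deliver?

SE(p̂) = √[p(1−p)/n] = √[0.2500/2066] = 0.01100.
E = z × SE = 2.054 × 0.01100 = 0.02259, or 2.3 percentage points.

2.3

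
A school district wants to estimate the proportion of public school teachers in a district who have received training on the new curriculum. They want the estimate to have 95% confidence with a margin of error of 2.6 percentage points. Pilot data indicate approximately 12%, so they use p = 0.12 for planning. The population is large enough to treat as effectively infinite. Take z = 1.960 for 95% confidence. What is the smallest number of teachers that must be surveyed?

601

With p = 0.12, p(1−p) = 0.1056.
n = z²·p(1−p)/E² = 1.960² × 0.1056 / 0.026² = 3.8416 × 0.1056 / 0.000676 ≈ 600.11.
Rounding up gives n = 601.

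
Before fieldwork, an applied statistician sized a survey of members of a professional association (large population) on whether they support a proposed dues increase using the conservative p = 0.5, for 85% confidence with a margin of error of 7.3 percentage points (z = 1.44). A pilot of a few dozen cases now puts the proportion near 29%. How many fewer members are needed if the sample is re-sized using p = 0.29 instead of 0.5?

Conservative (p = 0.5): n = 1.44² × 0.25 / 0.073² ≈ 97.28 → 98.
Using p = 0.29: p(1−p) = 0.2059, so n = 1.44² × 0.2059 / 0.073² ≈ 80.12 → 81.
Reduction: 98 − 81 = 17.

17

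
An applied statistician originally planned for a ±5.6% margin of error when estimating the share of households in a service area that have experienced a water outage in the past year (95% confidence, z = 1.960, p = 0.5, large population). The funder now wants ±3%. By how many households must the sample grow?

At ±5.6%: n = 1.960² × 0.2500 / 0.056² ≈ 306.25 → 307.
At ±3%: n = 1.960² × 0.2500 / 0.030² ≈ 1067.11 → 1068.
Additional respondents: 1068 − 307 = 761.

761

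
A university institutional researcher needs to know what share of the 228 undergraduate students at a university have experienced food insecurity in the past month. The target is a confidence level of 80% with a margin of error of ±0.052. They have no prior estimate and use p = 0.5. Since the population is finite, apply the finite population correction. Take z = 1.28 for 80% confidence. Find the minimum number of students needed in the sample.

Unadjusted: n₀ = 1.28² × 0.50 × 0.50 / 0.052² ≈ 151.48, so n₀ = 152.
Finite population correction with N = 228: n = n₀ / (1 + (n₀−1)/N) = 152 / (1 + 151/228) = 152 / 1.6623 ≈ 91.44.
Rounding up, n = 92.

92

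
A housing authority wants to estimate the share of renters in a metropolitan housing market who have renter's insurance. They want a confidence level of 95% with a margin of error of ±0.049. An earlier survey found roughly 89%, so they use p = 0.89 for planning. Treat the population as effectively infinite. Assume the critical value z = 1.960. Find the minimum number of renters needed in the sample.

157

With p = 0.89, p(1−p) = 0.0979.
n = z²·p(1−p)/E² = 1.960² × 0.0979 / 0.049² = 3.8416 × 0.0979 / 0.002401 ≈ 156.64.
Rounding up gives n = 157.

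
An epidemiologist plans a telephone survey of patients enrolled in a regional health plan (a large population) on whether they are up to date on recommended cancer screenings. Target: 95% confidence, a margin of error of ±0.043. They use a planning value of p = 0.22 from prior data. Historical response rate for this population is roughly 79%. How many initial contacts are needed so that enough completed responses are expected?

For 95% confidence, z = 1.960.
Completed interviews needed: n₀ = 1.960² × 0.1716 / 0.043² ≈ 356.53 → 357.
At a 79% response rate, contacts needed = 357 / 0.79 ≈ 451.90 → 452.

452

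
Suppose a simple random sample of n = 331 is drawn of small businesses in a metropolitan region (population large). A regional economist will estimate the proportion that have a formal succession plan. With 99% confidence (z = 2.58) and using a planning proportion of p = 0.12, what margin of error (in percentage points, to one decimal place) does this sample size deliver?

SE(p̂) = √[p(1−p)/n] = √[0.1056/331] = 0.01786.
E = z × SE = 2.58 × 0.01786 = 0.04608, or 4.6 percentage points.

4.6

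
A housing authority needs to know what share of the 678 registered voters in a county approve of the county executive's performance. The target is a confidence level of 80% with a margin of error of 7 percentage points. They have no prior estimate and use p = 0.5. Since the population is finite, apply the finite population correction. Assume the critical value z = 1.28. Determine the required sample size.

Unadjusted: n₀ = 1.28² × 0.50 × 0.50 / 0.070² ≈ 83.59, so n₀ = 84.
Finite population correction with N = 678: n = n₀ / (1 + (n₀−1)/N) = 84 / (1 + 83/678) = 84 / 1.1224 ≈ 74.84.
Rounding up, n = 75.

75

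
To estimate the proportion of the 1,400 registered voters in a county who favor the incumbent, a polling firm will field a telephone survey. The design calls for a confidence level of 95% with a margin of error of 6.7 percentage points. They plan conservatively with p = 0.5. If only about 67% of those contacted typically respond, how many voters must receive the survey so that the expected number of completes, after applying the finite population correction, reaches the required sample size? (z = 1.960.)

Completed interviews needed (unadjusted): n₀ = 1.960² × 0.2500 / 0.067² ≈ 213.95 → 214.
FPC for N = 1,400: n = 214 / (1 + 213/1400) = 214 / 1.1521 ≈ 185.74 → 186.
At a 67% response rate, contacts needed = 186 / 0.67 ≈ 277.61 → 278.

278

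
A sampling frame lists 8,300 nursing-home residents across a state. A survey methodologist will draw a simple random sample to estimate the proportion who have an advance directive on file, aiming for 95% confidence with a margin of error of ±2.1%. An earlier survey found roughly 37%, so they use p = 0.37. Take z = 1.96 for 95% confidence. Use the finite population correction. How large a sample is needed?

Unadjusted: n₀ = 1.96² × 0.37 × 0.63 / 0.021² ≈ 2030.56, so n₀ = 2031.
Finite population correction with N = 8,300: n = n₀ / (1 + (n₀−1)/N) = 2031 / (1 + 2030/8300) = 2031 / 1.2446 ≈ 1631.88.
Rounding up, n = 1632.

1632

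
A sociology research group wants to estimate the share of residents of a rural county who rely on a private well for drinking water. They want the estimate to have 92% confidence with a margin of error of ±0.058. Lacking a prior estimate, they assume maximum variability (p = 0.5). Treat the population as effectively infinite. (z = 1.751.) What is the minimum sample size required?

228

With p = 0.5, p(1−p) = 0.25.
n = z²·p(1−p)/E² = 1.751² × 0.2500 / 0.058² = 3.0660 × 0.2500 / 0.003364 ≈ 227.85.
Rounding up gives n = 228.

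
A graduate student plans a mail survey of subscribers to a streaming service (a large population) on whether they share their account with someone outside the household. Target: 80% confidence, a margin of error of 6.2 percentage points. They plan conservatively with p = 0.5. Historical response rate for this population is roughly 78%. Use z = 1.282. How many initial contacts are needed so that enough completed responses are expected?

138

Completed interviews needed: n₀ = 1.282² × 0.2500 / 0.062² ≈ 106.89 → 107.
At a 78% response rate, contacts needed = 107 / 0.78 ≈ 137.18 → 138.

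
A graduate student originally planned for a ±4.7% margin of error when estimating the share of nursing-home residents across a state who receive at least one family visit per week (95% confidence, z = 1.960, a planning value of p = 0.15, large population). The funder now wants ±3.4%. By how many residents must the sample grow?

202

At ±4.7%: n = 1.960² × 0.1275 / 0.047² ≈ 221.73 → 222.
At ±3.4%: n = 1.960² × 0.1275 / 0.034² ≈ 423.71 → 424.
Additional respondents: 424 − 222 = 202.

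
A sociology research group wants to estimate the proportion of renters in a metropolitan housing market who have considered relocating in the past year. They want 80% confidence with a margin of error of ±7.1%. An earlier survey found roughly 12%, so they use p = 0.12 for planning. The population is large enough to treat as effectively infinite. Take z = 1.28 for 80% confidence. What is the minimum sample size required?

With p = 0.12, p(1−p) = 0.1056.
n = z²·p(1−p)/E² = 1.28² × 0.1056 / 0.071² = 1.6384 × 0.1056 / 0.005041 ≈ 34.32.
Rounding up gives n = 35.

35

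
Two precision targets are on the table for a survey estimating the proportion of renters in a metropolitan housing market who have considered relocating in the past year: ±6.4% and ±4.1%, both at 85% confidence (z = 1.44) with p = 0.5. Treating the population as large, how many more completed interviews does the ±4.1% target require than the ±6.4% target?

At ±6.4%: n = 1.44² × 0.2500 / 0.064² ≈ 126.56 → 127.
At ±4.1%: n = 1.44² × 0.2500 / 0.041² ≈ 308.39 → 309.
Additional respondents: 309 − 127 = 182.

182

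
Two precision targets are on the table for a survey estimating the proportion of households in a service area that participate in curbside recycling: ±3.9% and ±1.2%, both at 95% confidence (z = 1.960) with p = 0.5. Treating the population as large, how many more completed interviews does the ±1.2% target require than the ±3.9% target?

At ±3.9%: n = 1.960² × 0.2500 / 0.039² ≈ 631.43 → 632.
At ±1.2%: n = 1.960² × 0.2500 / 0.012² ≈ 6669.44 → 6670.
Additional respondents: 6670 − 632 = 6038.

6038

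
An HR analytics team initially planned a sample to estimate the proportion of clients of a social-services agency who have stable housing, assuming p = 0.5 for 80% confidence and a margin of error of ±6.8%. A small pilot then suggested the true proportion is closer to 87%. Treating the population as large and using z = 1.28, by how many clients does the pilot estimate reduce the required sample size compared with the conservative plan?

Conservative (p = 0.5): n = 1.28² × 0.25 / 0.068² ≈ 88.58 → 89.
Using p = 0.87: p(1−p) = 0.1131, so n = 1.28² × 0.1131 / 0.068² ≈ 40.07 → 41.
Reduction: 89 − 41 = 48.

48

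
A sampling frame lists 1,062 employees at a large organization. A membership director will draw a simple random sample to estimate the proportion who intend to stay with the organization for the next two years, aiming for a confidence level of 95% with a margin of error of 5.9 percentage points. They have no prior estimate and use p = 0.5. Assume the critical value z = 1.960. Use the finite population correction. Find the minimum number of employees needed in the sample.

Unadjusted: n₀ = 1.960² × 0.50 × 0.50 / 0.059² ≈ 275.90, so n₀ = 276.
Finite population correction with N = 1,062: n = n₀ / (1 + (n₀−1)/N) = 276 / (1 + 275/1062) = 276 / 1.2589 ≈ 219.23.
Rounding up, n = 220.

220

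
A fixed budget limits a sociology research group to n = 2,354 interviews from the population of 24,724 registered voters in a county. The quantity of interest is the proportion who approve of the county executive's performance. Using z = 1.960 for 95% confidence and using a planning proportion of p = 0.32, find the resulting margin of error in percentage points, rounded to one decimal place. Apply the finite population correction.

Finite-population factor: (N−n)/(N−1) = (24724−2354)/(24724−1) = 0.9048.
SE(p̂) = √[p(1−p)/n · (N−n)/(N−1)] = √[0.2176/2354 × 0.9048] = 0.00915.
E = z × SE = 1.960 × 0.00915 = 0.01793 ≈ 1.8 percentage points.

1.8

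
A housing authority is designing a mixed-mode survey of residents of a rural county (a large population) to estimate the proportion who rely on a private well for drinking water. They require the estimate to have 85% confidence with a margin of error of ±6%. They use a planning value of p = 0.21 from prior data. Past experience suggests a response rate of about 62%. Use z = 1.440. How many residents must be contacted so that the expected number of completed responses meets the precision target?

155

Completed interviews needed: n₀ = 1.440² × 0.1659 / 0.060² ≈ 95.56 → 96.
At a 62% response rate, contacts needed = 96 / 0.62 ≈ 154.84 → 155.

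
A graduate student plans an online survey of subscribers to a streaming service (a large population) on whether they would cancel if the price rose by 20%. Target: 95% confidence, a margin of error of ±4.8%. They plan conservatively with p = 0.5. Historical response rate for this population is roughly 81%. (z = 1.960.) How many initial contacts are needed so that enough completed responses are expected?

Completed interviews needed: n₀ = 1.960² × 0.2500 / 0.048² ≈ 416.84 → 417.
At an 81% response rate, contacts needed = 417 / 0.81 ≈ 514.81 → 515.

515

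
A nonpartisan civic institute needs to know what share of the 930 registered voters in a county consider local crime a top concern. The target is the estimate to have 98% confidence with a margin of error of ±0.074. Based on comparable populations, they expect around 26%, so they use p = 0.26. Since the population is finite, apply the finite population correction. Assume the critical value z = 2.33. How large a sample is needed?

159

Unadjusted: n₀ = 2.33² × 0.26 × 0.74 / 0.074² ≈ 190.75, so n₀ = 191.
Finite population correction with N = 930: n = n₀ / (1 + (n₀−1)/N) = 191 / (1 + 190/930) = 191 / 1.2043 ≈ 158.60.
Rounding up, n = 159.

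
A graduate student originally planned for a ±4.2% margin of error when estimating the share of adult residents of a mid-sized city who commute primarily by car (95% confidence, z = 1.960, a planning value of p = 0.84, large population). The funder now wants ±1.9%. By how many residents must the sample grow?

At ±4.2%: n = 1.960² × 0.1344 / 0.042² ≈ 292.69 → 293.
At ±1.9%: n = 1.960² × 0.1344 / 0.019² ≈ 1430.22 → 1431.
Additional respondents: 1431 − 293 = 1138.

1138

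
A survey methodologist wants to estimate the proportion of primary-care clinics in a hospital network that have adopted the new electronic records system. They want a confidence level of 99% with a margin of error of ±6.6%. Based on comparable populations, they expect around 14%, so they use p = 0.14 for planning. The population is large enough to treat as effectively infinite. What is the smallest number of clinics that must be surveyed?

For 99% confidence, z = 2.576.
With p = 0.14, p(1−p) = 0.1204.
n = z²·p(1−p)/E² = 2.576² × 0.1204 / 0.066² = 6.6358 × 0.1204 / 0.004356 ≈ 183.41.
Rounding up gives n = 184.

184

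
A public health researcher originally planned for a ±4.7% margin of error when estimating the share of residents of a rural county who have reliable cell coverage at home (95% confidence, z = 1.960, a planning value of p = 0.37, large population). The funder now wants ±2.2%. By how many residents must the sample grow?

At ±4.7%: n = 1.960² × 0.2331 / 0.047² ≈ 405.38 → 406.
At ±2.2%: n = 1.960² × 0.2331 / 0.022² ≈ 1850.16 → 1851.
Additional respondents: 1851 − 406 = 1445.

1445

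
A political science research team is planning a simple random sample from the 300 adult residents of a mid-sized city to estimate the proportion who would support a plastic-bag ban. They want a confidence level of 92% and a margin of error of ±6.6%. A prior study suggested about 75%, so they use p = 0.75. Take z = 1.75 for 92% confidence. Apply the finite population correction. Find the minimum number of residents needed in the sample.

92

Unadjusted: n₀ = 1.75² × 0.75 × 0.25 / 0.066² ≈ 131.82, so n₀ = 132.
Finite population correction with N = 300: n = n₀ / (1 + (n₀−1)/N) = 132 / (1 + 131/300) = 132 / 1.4367 ≈ 91.88.
Rounding up, n = 92.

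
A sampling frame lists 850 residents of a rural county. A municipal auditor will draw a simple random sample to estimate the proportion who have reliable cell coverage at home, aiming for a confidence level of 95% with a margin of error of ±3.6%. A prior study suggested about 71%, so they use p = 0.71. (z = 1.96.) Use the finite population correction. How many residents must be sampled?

356

Unadjusted: n₀ = 1.96² × 0.71 × 0.29 / 0.036² ≈ 610.33, so n₀ = 611.
Finite population correction with N = 850: n = n₀ / (1 + (n₀−1)/N) = 611 / (1 + 610/850) = 611 / 1.7176 ≈ 355.72.
Rounding up, n = 356.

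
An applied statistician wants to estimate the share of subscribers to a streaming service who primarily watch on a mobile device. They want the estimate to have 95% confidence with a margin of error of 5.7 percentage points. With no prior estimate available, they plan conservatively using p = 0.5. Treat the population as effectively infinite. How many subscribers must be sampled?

For 95% confidence, z = 1.96.
With p = 0.5, p(1−p) = 0.25.
n = z²·p(1−p)/E² = 1.96² × 0.2500 / 0.057² = 3.8416 × 0.2500 / 0.003249 ≈ 295.60.
Rounding up gives n = 296.

296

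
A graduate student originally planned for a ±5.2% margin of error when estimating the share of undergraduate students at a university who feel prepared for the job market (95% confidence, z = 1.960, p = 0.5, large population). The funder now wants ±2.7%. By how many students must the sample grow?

At ±5.2%: n = 1.960² × 0.2500 / 0.052² ≈ 355.18 → 356.
At ±2.7%: n = 1.960² × 0.2500 / 0.027² ≈ 1317.42 → 1318.
Additional respondents: 1318 − 356 = 962.

962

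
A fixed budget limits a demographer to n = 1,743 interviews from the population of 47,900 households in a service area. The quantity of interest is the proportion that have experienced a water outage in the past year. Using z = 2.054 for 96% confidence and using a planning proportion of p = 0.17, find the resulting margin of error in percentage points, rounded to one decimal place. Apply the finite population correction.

Finite-population factor: (N−n)/(N−1) = (47900−1743)/(47900−1) = 0.9636.
SE(p̂) = √[p(1−p)/n · (N−n)/(N−1)] = √[0.1411/1743 × 0.9636] = 0.00883.
E = z × SE = 2.054 × 0.00883 = 0.01814 ≈ 1.8 percentage points.

1.8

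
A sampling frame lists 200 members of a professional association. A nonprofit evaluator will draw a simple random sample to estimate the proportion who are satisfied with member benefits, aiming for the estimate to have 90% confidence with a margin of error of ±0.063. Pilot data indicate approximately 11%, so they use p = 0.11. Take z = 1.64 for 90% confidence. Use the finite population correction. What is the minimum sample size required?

51

Unadjusted: n₀ = 1.64² × 0.11 × 0.89 / 0.063² ≈ 66.34, so n₀ = 67.
Finite population correction with N = 200: n = n₀ / (1 + (n₀−1)/N) = 67 / (1 + 66/200) = 67 / 1.3300 ≈ 50.38.
Rounding up, n = 51.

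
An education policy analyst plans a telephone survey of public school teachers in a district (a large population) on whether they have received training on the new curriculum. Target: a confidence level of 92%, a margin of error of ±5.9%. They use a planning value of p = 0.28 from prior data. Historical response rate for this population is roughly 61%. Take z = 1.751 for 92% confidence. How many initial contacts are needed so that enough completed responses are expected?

292

Completed interviews needed: n₀ = 1.751² × 0.2016 / 0.059² ≈ 177.57 → 178.
At a 61% response rate, contacts needed = 178 / 0.61 ≈ 291.80 → 292.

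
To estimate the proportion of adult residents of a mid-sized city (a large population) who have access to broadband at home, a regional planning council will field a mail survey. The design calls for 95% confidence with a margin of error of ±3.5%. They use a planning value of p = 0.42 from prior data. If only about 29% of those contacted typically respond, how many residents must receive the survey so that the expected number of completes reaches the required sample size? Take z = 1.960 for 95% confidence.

2635

Completed interviews needed: n₀ = 1.960² × 0.2436 / 0.035² ≈ 763.93 → 764.
At a 29% response rate, contacts needed = 764 / 0.29 ≈ 2634.48 → 2635.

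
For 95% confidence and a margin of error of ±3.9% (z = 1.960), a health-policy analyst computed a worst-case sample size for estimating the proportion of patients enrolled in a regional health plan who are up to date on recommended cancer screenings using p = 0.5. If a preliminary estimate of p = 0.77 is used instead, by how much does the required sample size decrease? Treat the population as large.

Conservative (p = 0.5): n = 1.960² × 0.25 / 0.039² ≈ 631.43 → 632.
Using p = 0.77: p(1−p) = 0.1771, so n = 1.960² × 0.1771 / 0.039² ≈ 447.30 → 448.
Reduction: 632 − 448 = 184.

184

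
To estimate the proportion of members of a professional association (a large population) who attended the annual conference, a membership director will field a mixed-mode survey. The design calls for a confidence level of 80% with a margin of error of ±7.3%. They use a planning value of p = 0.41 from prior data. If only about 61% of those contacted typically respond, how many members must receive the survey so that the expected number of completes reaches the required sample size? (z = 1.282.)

123

Completed interviews needed: n₀ = 1.282² × 0.2419 / 0.073² ≈ 74.60 → 75.
At a 61% response rate, contacts needed = 75 / 0.61 ≈ 122.95 → 123.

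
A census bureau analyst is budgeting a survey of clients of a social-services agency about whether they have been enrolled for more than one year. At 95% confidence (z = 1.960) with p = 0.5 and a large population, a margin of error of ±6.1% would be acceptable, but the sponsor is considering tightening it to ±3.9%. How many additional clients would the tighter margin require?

At ±6.1%: n = 1.960² × 0.2500 / 0.061² ≈ 258.10 → 259.
At ±3.9%: n = 1.960² × 0.2500 / 0.039² ≈ 631.43 → 632.
Additional respondents: 632 − 259 = 373.

373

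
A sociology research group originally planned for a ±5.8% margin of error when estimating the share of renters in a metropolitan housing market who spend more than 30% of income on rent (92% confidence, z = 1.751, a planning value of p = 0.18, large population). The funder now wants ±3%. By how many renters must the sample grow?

At ±5.8%: n = 1.751² × 0.1476 / 0.058² ≈ 134.52 → 135.
At ±3%: n = 1.751² × 0.1476 / 0.030² ≈ 502.82 → 503.
Additional respondents: 503 − 135 = 368.

368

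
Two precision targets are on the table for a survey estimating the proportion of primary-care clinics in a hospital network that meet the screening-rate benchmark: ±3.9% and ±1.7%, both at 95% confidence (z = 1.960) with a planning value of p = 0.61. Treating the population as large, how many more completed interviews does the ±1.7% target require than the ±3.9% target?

2562

At ±3.9%: n = 1.960² × 0.2379 / 0.039² ≈ 600.87 → 601.
At ±1.7%: n = 1.960² × 0.2379 / 0.017² ≈ 3162.34 → 3163.
Additional respondents: 3163 − 601 = 2562.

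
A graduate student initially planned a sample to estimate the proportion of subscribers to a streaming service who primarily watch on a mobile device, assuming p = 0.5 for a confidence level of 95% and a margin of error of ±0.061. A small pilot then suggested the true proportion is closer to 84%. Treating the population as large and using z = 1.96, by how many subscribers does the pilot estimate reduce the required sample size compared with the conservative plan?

Conservative (p = 0.5): n = 1.96² × 0.25 / 0.061² ≈ 258.10 → 259.
Using p = 0.84: p(1−p) = 0.1344, so n = 1.96² × 0.1344 / 0.061² ≈ 138.76 → 139.
Reduction: 259 − 139 = 120.

120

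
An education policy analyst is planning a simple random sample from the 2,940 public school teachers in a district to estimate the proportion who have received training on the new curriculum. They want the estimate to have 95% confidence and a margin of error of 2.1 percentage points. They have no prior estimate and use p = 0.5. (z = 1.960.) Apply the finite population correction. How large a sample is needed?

Unadjusted: n₀ = 1.960² × 0.50 × 0.50 / 0.021² ≈ 2177.78, so n₀ = 2178.
Finite population correction with N = 2,940: n = n₀ / (1 + (n₀−1)/N) = 2178 / (1 + 2177/2940) = 2178 / 1.7405 ≈ 1251.38.
Rounding up, n = 1252.

1252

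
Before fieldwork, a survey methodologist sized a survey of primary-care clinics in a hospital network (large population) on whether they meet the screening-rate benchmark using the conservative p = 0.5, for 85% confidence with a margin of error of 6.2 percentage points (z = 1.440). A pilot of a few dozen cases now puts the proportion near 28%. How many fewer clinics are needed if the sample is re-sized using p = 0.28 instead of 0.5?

26

Conservative (p = 0.5): n = 1.440² × 0.25 / 0.062² ≈ 134.86 → 135.
Using p = 0.28: p(1−p) = 0.2016, so n = 1.440² × 0.2016 / 0.062² ≈ 108.75 → 109.
Reduction: 135 − 109 = 26.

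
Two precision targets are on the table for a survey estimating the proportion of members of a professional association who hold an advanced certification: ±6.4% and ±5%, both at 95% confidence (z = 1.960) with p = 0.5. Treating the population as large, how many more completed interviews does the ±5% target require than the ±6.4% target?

At ±6.4%: n = 1.960² × 0.2500 / 0.064² ≈ 234.47 → 235.
At ±5%: n = 1.960² × 0.2500 / 0.050² ≈ 384.16 → 385.
Additional respondents: 385 − 235 = 150.

150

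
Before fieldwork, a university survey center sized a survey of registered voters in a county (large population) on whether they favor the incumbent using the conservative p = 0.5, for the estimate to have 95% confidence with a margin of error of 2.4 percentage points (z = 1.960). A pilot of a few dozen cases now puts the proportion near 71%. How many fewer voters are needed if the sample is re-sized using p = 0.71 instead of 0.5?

294

Conservative (p = 0.5): n = 1.960² × 0.25 / 0.024² ≈ 1667.36 → 1668.
Using p = 0.71: p(1−p) = 0.2059, so n = 1.960² × 0.2059 / 0.024² ≈ 1373.24 → 1374.
Reduction: 1668 − 1374 = 294.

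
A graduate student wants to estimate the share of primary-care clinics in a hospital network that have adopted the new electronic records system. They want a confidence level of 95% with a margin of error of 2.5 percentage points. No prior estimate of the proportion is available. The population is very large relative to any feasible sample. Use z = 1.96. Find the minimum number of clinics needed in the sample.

With no prior estimate, use p = 0.5, giving p(1−p) = 0.25.
n = z²·p(1−p)/E² = 1.96² × 0.2500 / 0.025² = 3.8416 × 0.2500 / 0.000625 ≈ 1536.64.
Rounding up gives n = 1537.

1537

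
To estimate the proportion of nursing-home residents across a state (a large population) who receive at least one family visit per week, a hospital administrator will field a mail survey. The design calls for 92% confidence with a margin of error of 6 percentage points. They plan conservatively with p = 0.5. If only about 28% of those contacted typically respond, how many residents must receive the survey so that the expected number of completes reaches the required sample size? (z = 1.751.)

Completed interviews needed: n₀ = 1.751² × 0.2500 / 0.060² ≈ 212.92 → 213.
At a 28% response rate, contacts needed = 213 / 0.28 ≈ 760.71 → 761.

761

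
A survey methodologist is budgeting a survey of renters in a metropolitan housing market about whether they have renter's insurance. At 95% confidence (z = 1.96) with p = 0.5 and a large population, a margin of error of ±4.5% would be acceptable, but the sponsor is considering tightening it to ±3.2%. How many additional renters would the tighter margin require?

463

At ±4.5%: n = 1.96² × 0.2500 / 0.045² ≈ 474.27 → 475.
At ±3.2%: n = 1.96² × 0.2500 / 0.032² ≈ 937.89 → 938.
Additional respondents: 938 − 475 = 463.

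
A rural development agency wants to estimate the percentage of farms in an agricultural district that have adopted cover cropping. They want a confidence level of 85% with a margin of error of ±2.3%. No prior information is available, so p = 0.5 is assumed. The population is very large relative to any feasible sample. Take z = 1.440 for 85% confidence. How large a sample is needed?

980

With p = 0.5, p(1−p) = 0.25.
n = z²·p(1−p)/E² = 1.440² × 0.2500 / 0.023² = 2.0736 × 0.2500 / 0.000529 ≈ 979.96.
Rounding up gives n = 980.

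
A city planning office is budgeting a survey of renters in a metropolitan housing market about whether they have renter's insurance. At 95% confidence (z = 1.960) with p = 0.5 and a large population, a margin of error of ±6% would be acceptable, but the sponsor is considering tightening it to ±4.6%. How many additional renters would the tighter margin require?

At ±6%: n = 1.960² × 0.2500 / 0.060² ≈ 266.78 → 267.
At ±4.6%: n = 1.960² × 0.2500 / 0.046² ≈ 453.88 → 454.
Additional respondents: 454 − 267 = 187.

187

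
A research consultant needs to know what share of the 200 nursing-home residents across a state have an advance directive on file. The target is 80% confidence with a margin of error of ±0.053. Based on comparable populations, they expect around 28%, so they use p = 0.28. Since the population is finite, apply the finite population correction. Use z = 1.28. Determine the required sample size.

75

Unadjusted: n₀ = 1.28² × 0.28 × 0.72 / 0.053² ≈ 117.59, so n₀ = 118.
Finite population correction with N = 200: n = n₀ / (1 + (n₀−1)/N) = 118 / (1 + 117/200) = 118 / 1.5850 ≈ 74.45.
Rounding up, n = 75.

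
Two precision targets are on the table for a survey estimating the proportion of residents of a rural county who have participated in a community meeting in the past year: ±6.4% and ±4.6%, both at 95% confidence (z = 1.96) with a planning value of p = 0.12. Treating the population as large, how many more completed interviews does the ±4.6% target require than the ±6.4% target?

At ±6.4%: n = 1.96² × 0.1056 / 0.064² ≈ 99.04 → 100.
At ±4.6%: n = 1.96² × 0.1056 / 0.046² ≈ 191.72 → 192.
Additional respondents: 192 − 100 = 92.

92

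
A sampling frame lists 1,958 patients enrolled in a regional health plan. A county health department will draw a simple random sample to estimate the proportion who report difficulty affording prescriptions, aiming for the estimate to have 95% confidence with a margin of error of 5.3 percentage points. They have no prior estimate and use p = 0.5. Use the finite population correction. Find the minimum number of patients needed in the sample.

For 95% confidence, z = 1.96.
Unadjusted: n₀ = 1.96² × 0.50 × 0.50 / 0.053² ≈ 341.90, so n₀ = 342.
Finite population correction with N = 1,958: n = n₀ / (1 + (n₀−1)/N) = 342 / (1 + 341/1958) = 342 / 1.1742 ≈ 291.27.
Rounding up, n = 292.

292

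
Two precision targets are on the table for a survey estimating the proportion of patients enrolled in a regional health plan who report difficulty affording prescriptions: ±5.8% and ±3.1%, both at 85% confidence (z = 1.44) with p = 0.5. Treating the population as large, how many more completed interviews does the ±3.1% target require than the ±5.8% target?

At ±5.8%: n = 1.44² × 0.2500 / 0.058² ≈ 154.10 → 155.
At ±3.1%: n = 1.44² × 0.2500 / 0.031² ≈ 539.44 → 540.
Additional respondents: 540 − 155 = 385.

385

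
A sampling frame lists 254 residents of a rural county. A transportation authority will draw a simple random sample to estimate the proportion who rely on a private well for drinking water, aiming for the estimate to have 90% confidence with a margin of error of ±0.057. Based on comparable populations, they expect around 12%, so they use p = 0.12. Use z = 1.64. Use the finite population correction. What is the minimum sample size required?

Unadjusted: n₀ = 1.64² × 0.12 × 0.88 / 0.057² ≈ 87.42, so n₀ = 88.
Finite population correction with N = 254: n = n₀ / (1 + (n₀−1)/N) = 88 / (1 + 87/254) = 88 / 1.3425 ≈ 65.55.
Rounding up, n = 66.

66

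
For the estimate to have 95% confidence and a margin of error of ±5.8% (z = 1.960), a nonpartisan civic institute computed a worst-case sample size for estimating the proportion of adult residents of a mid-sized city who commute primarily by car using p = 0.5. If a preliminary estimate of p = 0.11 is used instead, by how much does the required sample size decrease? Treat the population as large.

Conservative (p = 0.5): n = 1.960² × 0.25 / 0.058² ≈ 285.49 → 286.
Using p = 0.11: p(1−p) = 0.0979, so n = 1.960² × 0.0979 / 0.058² ≈ 111.80 → 112.
Reduction: 286 − 112 = 174.

174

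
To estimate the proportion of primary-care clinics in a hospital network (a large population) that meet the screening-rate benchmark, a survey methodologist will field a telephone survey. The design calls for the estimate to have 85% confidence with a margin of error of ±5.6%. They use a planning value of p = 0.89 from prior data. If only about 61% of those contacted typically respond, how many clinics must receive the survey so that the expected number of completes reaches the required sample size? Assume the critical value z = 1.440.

107

Completed interviews needed: n₀ = 1.440² × 0.0979 / 0.056² ≈ 64.73 → 65.
At a 61% response rate, contacts needed = 65 / 0.61 ≈ 106.56 → 107.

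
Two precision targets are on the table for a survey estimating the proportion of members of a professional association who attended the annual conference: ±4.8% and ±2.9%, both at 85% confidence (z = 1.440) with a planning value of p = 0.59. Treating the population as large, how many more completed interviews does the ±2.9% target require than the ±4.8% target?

At ±4.8%: n = 1.440² × 0.2419 / 0.048² ≈ 217.71 → 218.
At ±2.9%: n = 1.440² × 0.2419 / 0.029² ≈ 596.44 → 597.
Additional respondents: 597 − 218 = 379.

379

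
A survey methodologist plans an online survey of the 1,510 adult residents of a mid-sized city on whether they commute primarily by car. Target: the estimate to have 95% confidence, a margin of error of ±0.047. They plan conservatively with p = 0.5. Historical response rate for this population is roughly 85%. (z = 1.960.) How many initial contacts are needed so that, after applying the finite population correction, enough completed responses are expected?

Completed interviews needed (unadjusted): n₀ = 1.960² × 0.2500 / 0.047² ≈ 434.77 → 435.
FPC for N = 1,510: n = 435 / (1 + 434/1510) = 435 / 1.2874 ≈ 337.89 → 338.
At an 85% response rate, contacts needed = 338 / 0.85 ≈ 397.65 → 398.

398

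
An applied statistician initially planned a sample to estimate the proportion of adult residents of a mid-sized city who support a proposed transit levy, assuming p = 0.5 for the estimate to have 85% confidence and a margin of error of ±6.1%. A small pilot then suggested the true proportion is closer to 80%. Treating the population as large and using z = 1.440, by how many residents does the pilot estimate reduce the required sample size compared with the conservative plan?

50

Conservative (p = 0.5): n = 1.440² × 0.25 / 0.061² ≈ 139.32 → 140.
Using p = 0.80: p(1−p) = 0.1600, so n = 1.440² × 0.1600 / 0.061² ≈ 89.16 → 90.
Reduction: 140 − 90 = 50.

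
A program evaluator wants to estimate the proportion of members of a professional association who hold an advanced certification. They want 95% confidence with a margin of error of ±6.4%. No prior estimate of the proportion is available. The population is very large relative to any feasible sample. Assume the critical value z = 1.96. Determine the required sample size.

235

With no prior estimate, use p = 0.5, giving p(1−p) = 0.25.
n = z²·p(1−p)/E² = 1.96² × 0.2500 / 0.064² = 3.8416 × 0.2500 / 0.004096 ≈ 234.47.
Rounding up gives n = 235.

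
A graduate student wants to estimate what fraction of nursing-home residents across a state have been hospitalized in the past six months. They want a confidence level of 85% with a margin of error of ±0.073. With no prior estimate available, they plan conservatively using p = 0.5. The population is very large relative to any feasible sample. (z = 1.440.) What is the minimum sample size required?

98

With p = 0.5, p(1−p) = 0.25.
n = z²·p(1−p)/E² = 1.440² × 0.2500 / 0.073² = 2.0736 × 0.2500 / 0.005329 ≈ 97.28.
Rounding up gives n = 98.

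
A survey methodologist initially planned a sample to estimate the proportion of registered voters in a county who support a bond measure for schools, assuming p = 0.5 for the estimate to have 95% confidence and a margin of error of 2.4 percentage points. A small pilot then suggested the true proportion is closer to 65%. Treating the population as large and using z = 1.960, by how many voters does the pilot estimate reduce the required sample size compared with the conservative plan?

150

Conservative (p = 0.5): n = 1.960² × 0.25 / 0.024² ≈ 1667.36 → 1668.
Using p = 0.65: p(1−p) = 0.2275, so n = 1.960² × 0.2275 / 0.024² ≈ 1517.30 → 1518.
Reduction: 1668 − 1518 = 150.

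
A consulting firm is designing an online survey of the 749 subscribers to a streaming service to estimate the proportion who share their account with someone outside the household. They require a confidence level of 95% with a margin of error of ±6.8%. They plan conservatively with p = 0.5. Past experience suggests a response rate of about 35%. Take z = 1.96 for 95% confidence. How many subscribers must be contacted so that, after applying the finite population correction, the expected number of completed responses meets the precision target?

Completed interviews needed (unadjusted): n₀ = 1.96² × 0.2500 / 0.068² ≈ 207.70 → 208.
FPC for N = 749: n = 208 / (1 + 207/749) = 208 / 1.2764 ≈ 162.96 → 163.
At a 35% response rate, contacts needed = 163 / 0.35 ≈ 465.71 → 466.

466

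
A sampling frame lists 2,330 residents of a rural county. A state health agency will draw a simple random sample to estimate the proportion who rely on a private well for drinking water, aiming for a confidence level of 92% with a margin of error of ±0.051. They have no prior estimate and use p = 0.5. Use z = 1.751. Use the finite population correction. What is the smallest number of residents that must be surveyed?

Unadjusted: n₀ = 1.751² × 0.50 × 0.50 / 0.051² ≈ 294.69, so n₀ = 295.
Finite population correction with N = 2,330: n = n₀ / (1 + (n₀−1)/N) = 295 / (1 + 294/2330) = 295 / 1.1262 ≈ 261.95.
Rounding up, n = 262.

262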